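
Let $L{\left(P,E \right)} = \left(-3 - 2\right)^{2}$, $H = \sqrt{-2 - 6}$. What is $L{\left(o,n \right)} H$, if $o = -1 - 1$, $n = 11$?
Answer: $50 i \sqrt{2} \approx 70.711 i$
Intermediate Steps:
$H = 2 i \sqrt{2}$ ($H = \sqrt{-8} = 2 i \sqrt{2} \approx 2.8284 i$)
$o = -2$
$L{\left(P,E \right)} = 25$ ($L{\left(P,E \right)} = \left(-5\right)^{2} = 25$)
$L{\left(o,n \right)} H = 25 \cdot 2 i \sqrt{2} = 50 i \sqrt{2}$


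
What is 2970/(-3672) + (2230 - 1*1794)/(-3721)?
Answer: -234303/253028 ≈ -0.92600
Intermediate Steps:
2970/(-3672) + (2230 - 1*1794)/(-3721) = 2970*(-1/3672) + (2230 - 1794)*(-1/3721) = -55/68 + 436*(-1/3721) = -55/68 - 436/3721 = -234303/253028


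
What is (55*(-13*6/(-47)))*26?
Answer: 111540/47 ≈ 2373.2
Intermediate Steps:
(55*(-13*6/(-47)))*26 = (55*(-78*(-1/47)))*26 = (55*(78/47))*26 = (4290/47)*26 = 111540/47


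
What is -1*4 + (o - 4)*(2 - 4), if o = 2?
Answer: 0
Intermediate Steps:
-1*4 + (o - 4)*(2 - 4) = -1*4 + (2 - 4)*(2 - 4) = -4 - 2*(-2) = -4 + 4 = 0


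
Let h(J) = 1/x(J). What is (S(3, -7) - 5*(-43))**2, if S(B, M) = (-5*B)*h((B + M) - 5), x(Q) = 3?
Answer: 44100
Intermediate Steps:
h(J) = 1/3
S(B, M) = -5*B/3 (S(B, M) = -5*B*(1/3) = -5*B/3)
(S(3, -7) - 5*(-43))**2 = (-5/3*3 - 5*(-43))**2 = (-5 + 215)**2 = 210**2 = 44100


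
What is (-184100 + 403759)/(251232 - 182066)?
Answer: 219659/69166 ≈ 3.1758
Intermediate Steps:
(-184100 + 403759)/(251232 - 182066) = 219659/69166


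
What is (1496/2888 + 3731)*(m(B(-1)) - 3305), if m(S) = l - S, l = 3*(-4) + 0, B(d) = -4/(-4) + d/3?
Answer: -4469155778/361 ≈ -1.2380e+7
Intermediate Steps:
B(d) = 1 + d/3 (B(d) = -4*(-¼) + d*(⅓) = 1 + d/3)
l = -12 (l = -12 + 0 = -12)
m(S) = -12 - S
(1496/2888 + 3731)*(m(B(-1)) - 3305) = (1496/2888 + 3731)*((-12 - (1 + (⅓)*(-1))) - 3305) = (1496*(1/2888) + 3731)*((-12 - (1 - ⅓)) - 3305) = (187/361 + 3731)*((-12 - 1*⅔) - 3305) = 1347078*((-12 - ⅔) - 3305)/361 = 1347078*(-38/3 - 3305)/361 = (1347078/361)*(-9953/3) = -4469155778/361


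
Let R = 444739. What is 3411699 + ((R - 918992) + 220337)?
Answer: 3157783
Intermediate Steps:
3411699 + ((R - 918992) + 220337) = 3411699 + ((444739 - 918992) + 220337) = 3411699 + (-474253 + 220337) = 3411699 - 253916 = 3157783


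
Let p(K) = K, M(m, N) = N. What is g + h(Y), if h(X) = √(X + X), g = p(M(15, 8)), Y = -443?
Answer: 8 + I*√886 ≈ 8.0 + 29.766*I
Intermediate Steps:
g = 8
h(X) = √2*√X (h(X) = √(2*X) = √2*√X)
g + h(Y) = 8 + √2*√(-443) = 8 + √2*(I*√443) = 8 + I*√886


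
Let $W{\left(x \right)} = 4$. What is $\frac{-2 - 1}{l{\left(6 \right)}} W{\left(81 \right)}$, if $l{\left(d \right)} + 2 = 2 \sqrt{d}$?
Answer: $- \frac{6}{5} - \frac{6 \sqrt{6}}{5} \approx -4.1394$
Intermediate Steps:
$l{\left(d \right)} = -2 + 2 \sqrt{d}$
$\frac{-2 - 1}{l{\left(6 \right)}} W{\left(81 \right)} = \frac{-2 - 1}{-2 + 2 \sqrt{6}} \cdot 4 = - \frac{3}{-2 + 2 \sqrt{6}} \cdot 4 = - \frac{12}{-2 + 2 \sqrt{6}}$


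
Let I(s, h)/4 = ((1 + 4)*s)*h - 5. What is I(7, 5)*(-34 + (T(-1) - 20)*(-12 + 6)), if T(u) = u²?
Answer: 54400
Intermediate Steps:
I(s, h) = -20 + 20*h*s (I(s, h) = 4*(((1 + 4)*s)*h - 5) = 4*((5*s)*h - 5) = 4*(5*h*s - 5) = 4*(-5 + 5*h*s) = -20 + 20*h*s)
I(7, 5)*(-34 + (T(-1) - 20)*(-12 + 6)) = (-20 + 20*5*7)*(-34 + ((-1)² - 20)*(-12 + 6)) = (-20 + 700)*(-34 + (1 - 20)*(-6)) = 680*(-34 - 19*(-6)) = 680*(-34 + 114) = 680*80 = 54400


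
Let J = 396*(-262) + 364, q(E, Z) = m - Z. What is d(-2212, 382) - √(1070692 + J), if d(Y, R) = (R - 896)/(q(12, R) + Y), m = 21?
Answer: 514/2573 - 2*√241826 ≈ -983.32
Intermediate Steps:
q(E, Z) = 21 - Z
d(Y, R) = (-896 + R)/(21 + Y - R) (d(Y, R) = (R - 896)/((21 - R) + Y) = (-896 + R)/(21 + Y - R))
J = -103388 (J = -103752 + 364 = -103388)
d(-2212, 382) - √(1070692 + J) = (-896 + 382)/(21 - 2212 - 1*382) - √(1070692 - 103388) = -514/(21 - 2212 - 382) - √967304 = -514/(-2573) - 2*√241826 = -1/2573*(-514) - 2*√241826 = 514/2573 - 2*√241826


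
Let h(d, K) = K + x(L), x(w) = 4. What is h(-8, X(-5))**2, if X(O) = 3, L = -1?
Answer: 49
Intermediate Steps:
h(d, K) = 4 + K (h(d, K) = K + 4 = 4 + K)
h(-8, X(-5))**2 = (4 + 3)**2 = 7**2 = 49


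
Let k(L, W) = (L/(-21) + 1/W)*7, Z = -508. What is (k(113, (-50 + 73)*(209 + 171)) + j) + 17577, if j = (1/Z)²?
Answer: 29669704602511/1691609520 ≈ 17539.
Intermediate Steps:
j = 1/258064 (j = (1/(-508))² = (-1/508)² = 1/258064 ≈ 3.8750e-6)
k(L, W) = 7/W - L/3 (k(L, W) = (L*(-1/21) + 1/W)*7 = (-L/21 + 1/W)*7 = (1/W - L/21)*7 = 7/W - L/3)
(k(113, (-50 + 73)*(209 + 171)) + j) + 17577 = ((7/(((-50 + 73)*(209 + 171))) - ⅓*113) + 1/258064) + 17577 = ((7/((23*380)) - 113/3) + 1/258064) + 17577 = ((7/8740 - 113/3) + 1/258064) + 17577 = (-987599/26220 + 1/258064) + 17577 = -63715930529/1691609520 + 17577 = 29669704602511/1691609520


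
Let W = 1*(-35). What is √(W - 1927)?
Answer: 3*I*√218 ≈ 44.294*I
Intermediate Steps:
W = -35
√(W - 1927) = √(-35 - 1927) = √(-1962) = 3*I*√218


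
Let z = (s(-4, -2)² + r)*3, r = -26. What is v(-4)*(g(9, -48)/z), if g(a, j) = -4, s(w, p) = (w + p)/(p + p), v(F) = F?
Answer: -64/285 ≈ -0.22456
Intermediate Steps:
s(w, p) = (p + w)/(2*p) (s(w, p) = (p + w)/((2*p)) = (p + w)*(1/(2*p)) = (p + w)/(2*p))
z = -285/4 (z = (((½)*(-2 - 4)/(-2))² - 26)*3 = (((½)*(-½)*(-6))² - 26)*3 = ((3/2)² - 26)*3 = (9/4 - 26)*3 = -95/4*3 = -285/4 ≈ -71.250)
v(-4)*(g(9, -48)/z) = -(-16)/(-285/4) = -(-16)*(-4)/285 = -4*16/285 = -64/285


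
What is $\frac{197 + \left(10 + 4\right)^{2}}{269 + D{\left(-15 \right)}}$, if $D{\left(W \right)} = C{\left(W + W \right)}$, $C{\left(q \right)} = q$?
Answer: $\frac{393}{239} \approx 1.6444$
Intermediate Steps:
$D{\left(W \right)} = 2 W$ ($D{\left(W \right)} = W + W = 2 W$)
$\frac{197 + \left(10 + 4\right)^{2}}{269 + D{\left(-15 \right)}} = \frac{197 + \left(10 + 4\right)^{2}}{269 + 2 \left(-15\right)} = \frac{197 + 14^{2}}{269 - 30} = \frac{197 + 196}{239} = 393 \cdot \frac{1}{239} = \frac{393}{239}$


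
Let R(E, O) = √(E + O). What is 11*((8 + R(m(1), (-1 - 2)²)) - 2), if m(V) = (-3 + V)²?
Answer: 66 + 11*√13 ≈ 105.66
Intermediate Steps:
11*((8 + R(m(1), (-1 - 2)²)) - 2) = 11*((8 + √((-3 + 1)² + (-1 - 2)²)) - 2) = 11*((8 + √((-2)² + (-3)²)) - 2) = 11*((8 + √(4 + 9)) - 2) = 11*((8 + √13) - 2) = 11*(6 + √13) = 66 + 11*√13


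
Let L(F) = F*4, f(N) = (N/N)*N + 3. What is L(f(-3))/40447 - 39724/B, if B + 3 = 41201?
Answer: -19862/20599 ≈ -0.96422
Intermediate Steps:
f(N) = 3 + N (f(N) = 1*N + 3 = N + 3 = 3 + N)
B = 41198 (B = -3 + 41201 = 41198)
L(F) = 4*F
L(f(-3))/40447 - 39724/B = (4*(3 - 3))/40447 - 39724/41198 = (4*0)*(1/40447) - 39724*1/41198 = 0*(1/40447) - 19862/20599 = 0 - 19862/20599 = -19862/20599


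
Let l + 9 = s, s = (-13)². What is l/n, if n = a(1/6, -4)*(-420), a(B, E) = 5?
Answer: -8/105 ≈ -0.076190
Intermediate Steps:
n = -2100 (n = 5*(-420) = -2100)
s = 169
l = 160 (l = -9 + 169 = 160)
l/n = 160/(-2100) = 160*(-1/2100) = -8/105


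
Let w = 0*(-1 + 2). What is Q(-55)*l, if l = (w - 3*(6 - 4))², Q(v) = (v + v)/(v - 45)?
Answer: 198/5 ≈ 39.600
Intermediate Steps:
Q(v) = 2*v/(-45 + v) (Q(v) = (2*v)/(-45 + v) = 2*v/(-45 + v))
w = 0 (w = 0*1 = 0)
l = 36 (l = (0 - 3*(6 - 4))² = (0 - 3*2)² = (0 - 6)² = (-6)² = 36)
Q(-55)*l = (2*(-55)/(-45 - 55))*36 = (2*(-55)/(-100))*36 = (2*(-55)*(-1/100))*36 = (11/10)*36 = 198/5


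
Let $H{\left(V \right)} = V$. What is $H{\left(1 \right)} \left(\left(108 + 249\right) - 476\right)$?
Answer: $-119$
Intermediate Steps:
$H{\left(1 \right)} \left(\left(108 + 249\right) - 476\right) = 1 \left(\left(108 + 249\right) - 476\right) = 1 \left(357 - 476\right) = 1 \left(-119\right) = -119$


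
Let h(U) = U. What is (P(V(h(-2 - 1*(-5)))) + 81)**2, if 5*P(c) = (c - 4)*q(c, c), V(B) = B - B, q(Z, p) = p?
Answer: 6561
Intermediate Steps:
V(B) = 0
P(c) = c*(-4 + c)/5 (P(c) = ((c - 4)*c)/5 = ((-4 + c)*c)/5 = (c*(-4 + c))/5 = c*(-4 + c)/5)
(P(V(h(-2 - 1*(-5)))) + 81)**2 = ((1/5)*0*(-4 + 0) + 81)**2 = ((1/5)*0*(-4) + 81)**2 = (0 + 81)**2 = 81**2 = 6561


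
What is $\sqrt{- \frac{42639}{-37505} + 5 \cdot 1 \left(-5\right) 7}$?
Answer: $\frac{4 i \sqrt{15285012730}}{37505} \approx 13.186 i$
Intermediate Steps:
$\sqrt{- \frac{42639}{-37505} + 5 \cdot 1 \left(-5\right) 7} = \sqrt{\left(-42639\right) \left(- \frac{1}{37505}\right) + 5 \left(-5\right) 7} = \sqrt{\frac{42639}{37505} - 175} = \sqrt{- \frac{6520736}{37505}} = \frac{4 i \sqrt{15285012730}}{37505}$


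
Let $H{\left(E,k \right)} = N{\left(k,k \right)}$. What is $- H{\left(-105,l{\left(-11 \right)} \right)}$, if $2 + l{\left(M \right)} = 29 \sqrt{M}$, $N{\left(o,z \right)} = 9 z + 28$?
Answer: $-10 - 261 i \sqrt{11} \approx -10.0 - 865.64 i$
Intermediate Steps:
$N{\left(o,z \right)} = 28 + 9 z$
$l{\left(M \right)} = -2 + 29 \sqrt{M}$
$H{\left(E,k \right)} = 28 + 9 k$
$- H{\left(-105,l{\left(-11 \right)} \right)} = - (28 + 9 \left(-2 + 29 \sqrt{-11}\right)) = - (28 + 9 \left(-2 + 29 i \sqrt{11}\right)) = - (28 - \left(18 - 261 i \sqrt{11}\right)) = - (10 + 261 i \sqrt{11}) = -10 - 261 i \sqrt{11}$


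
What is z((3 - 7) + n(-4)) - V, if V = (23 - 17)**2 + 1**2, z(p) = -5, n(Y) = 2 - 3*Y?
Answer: -42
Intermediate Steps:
V = 37 (V = 6**2 + 1 = 36 + 1 = 37)
z((3 - 7) + n(-4)) - V = -5 - 1*37 = -5 - 37 = -42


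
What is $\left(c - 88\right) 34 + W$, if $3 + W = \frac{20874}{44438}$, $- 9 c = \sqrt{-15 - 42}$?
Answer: $- \frac{66535468}{22219} - \frac{34 i \sqrt{57}}{9} \approx -2994.5 - 28.522 i$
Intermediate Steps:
$c = - \frac{i \sqrt{57}}{9}$ ($c = - \frac{\sqrt{-15 - 42}}{9} = - \frac{\sqrt{-57}}{9} = - \frac{i \sqrt{57}}{9} \approx - 0.83887 i$)
$W = - \frac{56220}{22219}$ ($W = -3 + \frac{20874}{44438} = -3 + 20874 \cdot \frac{1}{44438} = -3 + \frac{10437}{22219} = - \frac{56220}{22219} \approx -2.5303$)
$\left(c - 88\right) 34 + W = \left(- \frac{i \sqrt{57}}{9} - 88\right) 34 - \frac{56220}{22219} = \left(-88 - \frac{i \sqrt{57}}{9}\right) 34 - \frac{56220}{22219} = \left(-2992 - \frac{34 i \sqrt{57}}{9}\right) - \frac{56220}{22219} = - \frac{66535468}{22219} - \frac{34 i \sqrt{57}}{9}$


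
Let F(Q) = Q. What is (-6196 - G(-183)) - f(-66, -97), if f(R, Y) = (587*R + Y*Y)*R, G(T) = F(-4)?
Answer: -1942170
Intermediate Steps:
G(T) = -4
f(R, Y) = R*(Y² + 587*R) (f(R, Y) = (587*R + Y²)*R = (Y² + 587*R)*R = R*(Y² + 587*R))
(-6196 - G(-183)) - f(-66, -97) = (-6196 - 1*(-4)) - (-66)*((-97)² + 587*(-66)) = (-6196 + 4) - (-66)*(9409 - 38742) = -6192 - (-66)*(-29333) = -6192 - 1*1935978 = -6192 - 1935978 = -1942170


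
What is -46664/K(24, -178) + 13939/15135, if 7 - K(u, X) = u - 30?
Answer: -706078433/196755 ≈ -3588.6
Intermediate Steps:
K(u, X) = 37 - u (K(u, X) = 7 - (u - 30) = 7 - (-30 + u) = 7 + (30 - u) = 37 - u)
-46664/K(24, -178) + 13939/15135 = -46664/(37 - 1*24) + 13939/15135 = -46664/(37 - 24) + 13939*(1/15135) = -46664/13 + 13939/15135 = -706078433/196755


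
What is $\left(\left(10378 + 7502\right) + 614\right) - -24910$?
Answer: $43404$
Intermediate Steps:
$\left(\left(10378 + 7502\right) + 614\right) - -24910 = \left(17880 + 614\right) + 24910 = 18494 + 24910 = 43404$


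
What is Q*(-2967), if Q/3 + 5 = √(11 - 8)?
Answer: 44505 - 8901*√3 ≈ 29088.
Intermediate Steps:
Q = -15 + 3*√3 (Q = -15 + 3*√(11 - 8) = -15 + 3*√3 ≈ -9.8038)
Q*(-2967) = (-15 + 3*√3)*(-2967) = 44505 - 8901*√3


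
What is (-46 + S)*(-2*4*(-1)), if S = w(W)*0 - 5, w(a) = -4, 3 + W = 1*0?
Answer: -408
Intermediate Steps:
W = -3 (W = -3 + 1*0 = -3 + 0 = -3)
S = -5 (S = -4*0 - 5 = 0 - 5 = -5)
(-46 + S)*(-2*4*(-1)) = (-46 - 5)*(-2*4*(-1)) = -(-408)*(-1) = -51*8 = -408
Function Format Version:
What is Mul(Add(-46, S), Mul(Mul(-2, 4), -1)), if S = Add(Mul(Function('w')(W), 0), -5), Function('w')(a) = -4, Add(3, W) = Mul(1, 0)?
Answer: -408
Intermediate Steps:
W = -3 (W = Add(-3, Mul(1, 0)) = Add(-3, 0) = -3)
S = -5 (S = Add(Mul(-4, 0), -5) = Add(0, -5) = -5)
Mul(Add(-46, S), Mul(Mul(-2, 4), -1)) = Mul(Add(-46, -5), Mul(Mul(-2, 4), -1)) = Mul(-51, Mul(-8, -1)) = Mul(-51, 8) = -408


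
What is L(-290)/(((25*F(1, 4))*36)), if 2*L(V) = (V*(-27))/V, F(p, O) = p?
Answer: -3/200 ≈ -0.015000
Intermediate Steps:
L(V) = -27/2 (L(V) = ((V*(-27))/V)/2 = ((-27*V)/V)/2 = (½)*(-27) = -27/2)
L(-290)/(((25*F(1, 4))*36)) = -27/(2*((25*1)*36)) = -27/(2*(25*36)) = -27/2/900 = -27/2*1/900 = -3/200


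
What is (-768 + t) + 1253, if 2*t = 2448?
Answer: 1709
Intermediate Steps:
t = 1224 (t = (½)*2448 = 1224)
(-768 + t) + 1253 = (-768 + 1224) + 1253 = 456 + 1253 = 1709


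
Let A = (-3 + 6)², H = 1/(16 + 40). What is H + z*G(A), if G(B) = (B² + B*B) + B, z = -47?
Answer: -450071/56 ≈ -8037.0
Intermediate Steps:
H = 1/56 ≈ 0.017857
A = 9 (A = 3² = 9)
G(B) = B + 2*B² (G(B) = (B² + B²) + B = 2*B² + B = B + 2*B²)
H + z*G(A) = 1/56 - 423*(1 + 2*9) = 1/56 - 423*(1 + 18) = 1/56 - 423*19 = 1/56 - 47*171 = 1/56 - 8037 = -450071/56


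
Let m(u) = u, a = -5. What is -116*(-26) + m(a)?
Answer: 3011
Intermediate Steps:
-116*(-26) + m(a) = -116*(-26) - 5 = 3016 - 5 = 3011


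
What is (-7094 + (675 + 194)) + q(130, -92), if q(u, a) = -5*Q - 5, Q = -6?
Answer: -6200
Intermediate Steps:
q(u, a) = 25 (q(u, a) = -5*(-6) - 5 = 30 - 5 = 25)
(-7094 + (675 + 194)) + q(130, -92) = (-7094 + (675 + 194)) + 25 = (-7094 + 869) + 25 = -6225 + 25 = -6200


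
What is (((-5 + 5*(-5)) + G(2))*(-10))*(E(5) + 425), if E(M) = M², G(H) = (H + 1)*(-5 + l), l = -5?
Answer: 270000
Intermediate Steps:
G(H) = -10 - 10*H (G(H) = (H + 1)*(-5 - 5) = (1 + H)*(-10) = -10 - 10*H)
(((-5 + 5*(-5)) + G(2))*(-10))*(E(5) + 425) = (((-5 + 5*(-5)) + (-10 - 10*2))*(-10))*(5² + 425) = (((-5 - 25) + (-10 - 20))*(-10))*(25 + 425) = ((-30 - 30)*(-10))*450 = -60*(-10)*450 = 600*450 = 270000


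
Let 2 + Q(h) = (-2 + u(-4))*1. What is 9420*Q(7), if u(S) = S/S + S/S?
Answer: -18840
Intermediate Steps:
u(S) = 2 (u(S) = 1 + 1 = 2)
Q(h) = -2 (Q(h) = -2 + (-2 + 2)*1 = -2 + 0*1 = -2 + 0 = -2)
9420*Q(7) = 9420*(-2) = -18840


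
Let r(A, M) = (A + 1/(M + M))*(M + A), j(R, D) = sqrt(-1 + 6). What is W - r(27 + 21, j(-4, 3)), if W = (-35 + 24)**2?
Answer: -4367/2 - 264*sqrt(5)/5 ≈ -2301.6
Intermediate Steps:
j(R, D) = sqrt(5)
r(A, M) = (A + M)*(A + 1/(2*M)) (r(A, M) = (A + 1/(2*M))*(A + M) = (A + M)*(A + 1/(2*M)))
W = 121 (W = (-11)**2 = 121)
W - r(27 + 21, j(-4, 3)) = 121 - (1/2 + (27 + 21)**2 + (27 + 21)*sqrt(5) + (27 + 21)/(2*(sqrt(5)))) = 121 - (1/2 + 48**2 + 48*sqrt(5) + (1/2)*48*(sqrt(5)/5)) = 121 - (1/2 + 2304 + 48*sqrt(5) + 24*sqrt(5)/5) = 121 - (4609/2 + 264*sqrt(5)/5) = 121 + (-4609/2 - 264*sqrt(5)/5) = -4367/2 - 264*sqrt(5)/5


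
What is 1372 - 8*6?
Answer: 1324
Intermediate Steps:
1372 - 8*6 = 1372 - 1*48 = 1372 - 48 = 1324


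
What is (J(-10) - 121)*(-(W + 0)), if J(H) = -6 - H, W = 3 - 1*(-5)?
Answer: 936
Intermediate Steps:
W = 8 (W = 3 + 5 = 8)
(J(-10) - 121)*(-(W + 0)) = ((-6 - 1*(-10)) - 121)*(-(8 + 0)) = ((-6 + 10) - 121)*(-1*8) = (4 - 121)*(-8) = -117*(-8) = 936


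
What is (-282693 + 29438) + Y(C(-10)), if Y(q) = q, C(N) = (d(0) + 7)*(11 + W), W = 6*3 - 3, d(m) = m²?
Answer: -253073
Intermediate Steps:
W = 15 (W = 18 - 3 = 15)
C(N) = 182 (C(N) = (0² + 7)*(11 + 15) = (0 + 7)*26 = 7*26 = 182)
(-282693 + 29438) + Y(C(-10)) = (-282693 + 29438) + 182 = -253255 + 182 = -253073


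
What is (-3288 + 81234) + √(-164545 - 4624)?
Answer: 77946 + 13*I*√1001 ≈ 77946.0 + 411.3*I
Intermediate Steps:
(-3288 + 81234) + √(-164545 - 4624) = 77946 + √(-169169) = 77946 + 13*I*√1001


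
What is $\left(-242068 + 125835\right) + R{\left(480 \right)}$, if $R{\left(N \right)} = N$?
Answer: $-115753$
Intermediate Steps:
$\left(-242068 + 125835\right) + R{\left(480 \right)} = \left(-242068 + 125835\right) + 480 = -116233 + 480 = -115753$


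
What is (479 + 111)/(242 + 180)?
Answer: 295/211 ≈ 1.3981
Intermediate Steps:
(479 + 111)/(242 + 180) = 590/422 = 590*(1/422) = 295/211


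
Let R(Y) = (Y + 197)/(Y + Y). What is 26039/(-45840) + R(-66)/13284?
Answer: -475677907/837290520 ≈ -0.56812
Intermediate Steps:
R(Y) = (197 + Y)/(2*Y) (R(Y) = (197 + Y)/((2*Y)) = (197 + Y)*(1/(2*Y)) = (197 + Y)/(2*Y))
26039/(-45840) + R(-66)/13284 = 26039/(-45840) + ((½)*(197 - 66)/(-66))/13284 = 26039*(-1/45840) + ((½)*(-1/66)*131)*(1/13284) = -26039/45840 - 131/132*1/13284 = -26039/45840 - 131/1753488 = -475677907/837290520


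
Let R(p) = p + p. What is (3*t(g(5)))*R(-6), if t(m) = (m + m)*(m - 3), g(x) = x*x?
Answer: -39600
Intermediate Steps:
R(p) = 2*p
g(x) = x**2
t(m) = 2*m*(-3 + m) (t(m) = (2*m)*(-3 + m) = 2*m*(-3 + m))
(3*t(g(5)))*R(-6) = (3*(2*5**2*(-3 + 5**2)))*(2*(-6)) = (3*(2*25*(-3 + 25)))*(-12) = (3*(2*25*22))*(-12) = (3*1100)*(-12) = 3300*(-12) = -39600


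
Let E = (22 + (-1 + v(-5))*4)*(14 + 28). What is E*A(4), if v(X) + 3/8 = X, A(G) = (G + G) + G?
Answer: -1764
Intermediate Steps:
A(G) = 3*G (A(G) = 2*G + G = 3*G)
v(X) = -3/8 + X
E = -147 (E = (22 + (-1 + (-3/8 - 5))*4)*(14 + 28) = (22 + (-1 - 43/8)*4)*42 = (22 - 51/8*4)*42 = (22 - 51/2)*42 = -7/2*42 = -147)
E*A(4) = -441*4 = -147*12 = -1764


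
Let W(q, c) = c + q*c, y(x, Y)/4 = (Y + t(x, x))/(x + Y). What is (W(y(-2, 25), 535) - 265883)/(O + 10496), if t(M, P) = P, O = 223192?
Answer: -10967/9737 ≈ -1.1263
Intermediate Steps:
y(x, Y) = 4 (y(x, Y) = 4*((Y + x)/(x + Y)) = 4*((Y + x)/(Y + x)) = 4*1 = 4)
W(q, c) = c + c*q
(W(y(-2, 25), 535) - 265883)/(O + 10496) = (535*(1 + 4) - 265883)/(223192 + 10496) = (535*5 - 265883)/233688 = (2675 - 265883)*(1/233688) = -263208*1/233688 = -10967/9737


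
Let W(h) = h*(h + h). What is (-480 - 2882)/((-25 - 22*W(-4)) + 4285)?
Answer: -1681/1778 ≈ -0.94544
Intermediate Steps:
W(h) = 2*h² (W(h) = h*(2*h) = 2*h²)
(-480 - 2882)/((-25 - 22*W(-4)) + 4285) = (-480 - 2882)/((-25 - 44*(-4)²) + 4285) = -3362/((-25 - 44*16) + 4285) = -3362/((-25 - 22*32) + 4285) = -3362/((-25 - 704) + 4285) = -3362/(-729 + 4285) = -3362/3556 = -3362*1/3556 = -1681/1778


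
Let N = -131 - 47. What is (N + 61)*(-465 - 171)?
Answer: 74412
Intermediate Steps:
N = -178
(N + 61)*(-465 - 171) = (-178 + 61)*(-465 - 171) = -117*(-636) = 74412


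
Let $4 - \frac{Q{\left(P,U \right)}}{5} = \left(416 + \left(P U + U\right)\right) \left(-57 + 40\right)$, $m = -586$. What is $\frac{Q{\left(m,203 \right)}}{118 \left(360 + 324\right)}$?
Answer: $- \frac{10058795}{80712} \approx -124.63$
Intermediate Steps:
$Q{\left(P,U \right)} = 35380 + 85 U + 85 P U$ ($Q{\left(P,U \right)} = 20 - 5 \left(416 + \left(P U + U\right)\right) \left(-57 + 40\right) = 20 - 5 \left(416 + \left(U + P U\right)\right) \left(-17\right) = 20 - 5 \left(416 + U + P U\right) \left(-17\right) = 20 - 5 \left(-7072 - 17 U - 17 P U\right) = 20 + \left(35360 + 85 U + 85 P U\right) = 35380 + 85 U + 85 P U$)
$\frac{Q{\left(m,203 \right)}}{118 \left(360 + 324\right)} = \frac{35380 + 85 \cdot 203 + 85 \left(-586\right) 203}{118 \left(360 + 324\right)} = \frac{35380 + 17255 - 10111430}{118 \cdot 684} = - \frac{10058795}{80712}$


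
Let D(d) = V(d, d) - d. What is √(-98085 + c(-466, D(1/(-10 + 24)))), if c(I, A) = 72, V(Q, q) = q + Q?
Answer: I*√98013 ≈ 313.07*I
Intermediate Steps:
V(Q, q) = Q + q
D(d) = d (D(d) = (d + d) - d = 2*d - d = d)
√(-98085 + c(-466, D(1/(-10 + 24)))) = √(-98085 + 72) = √(-98013) = I*√98013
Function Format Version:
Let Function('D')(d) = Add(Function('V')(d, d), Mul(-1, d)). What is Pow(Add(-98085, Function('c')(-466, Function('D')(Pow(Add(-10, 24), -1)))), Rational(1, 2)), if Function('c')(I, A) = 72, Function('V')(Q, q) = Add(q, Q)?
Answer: Mul(I, Pow(98013, Rational(1, 2))) ≈ Mul(313.07, I)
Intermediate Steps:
Function('V')(Q, q) = Add(Q, q)
Function('D')(d) = d (Function('D')(d) = Add(Add(d, d), Mul(-1, d)) = Add(Mul(2, d), Mul(-1, d)) = d)
Pow(Add(-98085, Function('c')(-466, Function('D')(Pow(Add(-10, 24), -1)))), Rational(1, 2)) = Pow(Add(-98085, 72), Rational(1, 2)) = Pow(-98013, Rational(1, 2)) = Mul(I, Pow(98013, Rational(1, 2)))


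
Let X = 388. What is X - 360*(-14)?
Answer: 5428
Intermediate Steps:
X - 360*(-14) = 388 - 360*(-14) = 388 + 5040 = 5428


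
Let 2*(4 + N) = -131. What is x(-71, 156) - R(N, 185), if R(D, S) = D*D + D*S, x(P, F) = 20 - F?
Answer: 31565/4 ≈ 7891.3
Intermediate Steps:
N = -139/2 (N = -4 + (½)*(-131) = -4 - 131/2 = -139/2 ≈ -69.500)
R(D, S) = D² + D*S
x(-71, 156) - R(N, 185) = (20 - 1*156) - (-139)*(-139/2 + 185)/2 = (20 - 156) - (-139)*231/(2*2) = -136 - 1*(-32109/4) = -136 + 32109/4 = 31565/4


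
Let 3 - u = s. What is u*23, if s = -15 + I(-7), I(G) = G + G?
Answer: 736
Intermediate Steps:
I(G) = 2*G
s = -29 (s = -15 + 2*(-7) = -15 - 14 = -29)
u = 32 (u = 3 - 1*(-29) = 3 + 29 = 32)
u*23 = 32*23 = 736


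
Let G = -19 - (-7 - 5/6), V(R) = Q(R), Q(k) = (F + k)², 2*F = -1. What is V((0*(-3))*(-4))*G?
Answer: -67/24 ≈ -2.7917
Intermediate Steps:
F = -½ (F = (½)*(-1) = -½ ≈ -0.50000)
Q(k) = (-½ + k)²
V(R) = (-1 + 2*R)²/4
G = -67/6 (G = -19 - (-7 - 5/6) = -19 - (-7 - 1*⅚) = -19 - (-7 - ⅚) = -19 - 1*(-47/6) = -19 + 47/6 = -67/6 ≈ -11.167)
V((0*(-3))*(-4))*G = ((-1 + 2*((0*(-3))*(-4)))²/4)*(-67/6) = ((-1 + 2*(0*(-4)))²/4)*(-67/6) = ((-1 + 2*0)²/4)*(-67/6) = ((-1 + 0)²/4)*(-67/6) = ((¼)*(-1)²)*(-67/6) = ((¼)*1)*(-67/6) = (¼)*(-67/6) = -67/24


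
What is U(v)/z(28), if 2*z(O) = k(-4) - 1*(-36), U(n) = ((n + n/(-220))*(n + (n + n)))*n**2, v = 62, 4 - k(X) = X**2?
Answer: 202251099/55 ≈ 3.6773e+6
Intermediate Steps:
k(X) = 4 - X**2
U(n) = 657*n**4/220 (U(n) = ((n + n*(-1/220))*(n + 2*n))*n**2 = ((n - n/220)*(3*n))*n**2 = ((219*n/220)*(3*n))*n**2 = (657*n**2/220)*n**2 = 657*n**4/220)
z(O) = 12 (z(O) = ((4 - 1*(-4)**2) - 1*(-36))/2 = ((4 - 1*16) + 36)/2 = ((4 - 16) + 36)/2 = (-12 + 36)/2 = (1/2)*24 = 12)
U(v)/z(28) = ((657/220)*62**4)/12 = ((657/220)*14776336)*(1/12) = (2427013188/55)*(1/12) = 202251099/55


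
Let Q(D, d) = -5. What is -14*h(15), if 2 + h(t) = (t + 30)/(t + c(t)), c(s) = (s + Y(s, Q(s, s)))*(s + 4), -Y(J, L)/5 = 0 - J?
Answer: 3178/115 ≈ 27.635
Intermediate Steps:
Y(J, L) = 5*J (Y(J, L) = -5*(0 - J) = -(-5)*J = 5*J)
c(s) = 6*s*(4 + s) (c(s) = (s + 5*s)*(s + 4) = (6*s)*(4 + s) = 6*s*(4 + s))
h(t) = -2 + (30 + t)/(t + 6*t*(4 + t)) (h(t) = -2 + (t + 30)/(t + 6*t*(4 + t)) = -2 + (30 + t)/(t + 6*t*(4 + t)))
-14*h(15) = -14*(30 - 49*15 - 12*15²)/(15*(25 + 6*15)) = -14*(30 - 735 - 12*225)/(15*(25 + 90)) = -14*(30 - 735 - 2700)/(15*115) = -14*(-3405)/(15*115) = -14*(-227/115) = 3178/115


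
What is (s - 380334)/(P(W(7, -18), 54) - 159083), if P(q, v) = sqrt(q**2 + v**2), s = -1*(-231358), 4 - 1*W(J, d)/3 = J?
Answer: 5924887252/6326849473 + 335196*sqrt(37)/6326849473 ≈ 0.93679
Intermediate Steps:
W(J, d) = 12 - 3*J
s = 231358
(s - 380334)/(P(W(7, -18), 54) - 159083) = (231358 - 380334)/(sqrt((12 - 3*7)**2 + 54**2) - 159083) = -148976/(sqrt((12 - 21)**2 + 2916) - 159083) = -148976/(sqrt((-9)**2 + 2916) - 159083) = -148976/(sqrt(81 + 2916) - 159083) = -148976/(sqrt(2997) - 159083) = -148976/(9*sqrt(37) - 159083) = -148976/(-159083 + 9*sqrt(37))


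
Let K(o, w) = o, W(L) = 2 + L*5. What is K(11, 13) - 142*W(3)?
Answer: -2403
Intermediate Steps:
W(L) = 2 + 5*L
K(11, 13) - 142*W(3) = 11 - 142*(2 + 5*3) = 11 - 142*(2 + 15) = 11 - 142*17 = 11 - 2414 = -2403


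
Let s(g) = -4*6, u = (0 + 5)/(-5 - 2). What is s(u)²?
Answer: 576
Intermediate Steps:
u = -5/7 (u = 5/(-7) = 5*(-⅐) = -5/7 ≈ -0.71429)
s(g) = -24
s(u)² = (-24)² = 576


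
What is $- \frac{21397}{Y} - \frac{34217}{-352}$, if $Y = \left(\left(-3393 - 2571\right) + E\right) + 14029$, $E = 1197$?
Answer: $\frac{1278455}{13472} \approx 94.897$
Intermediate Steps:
$Y = 9262$ ($Y = \left(\left(-3393 - 2571\right) + 1197\right) + 14029 = \left(-5964 + 1197\right) + 14029 = -4767 + 14029 = 9262$)
$- \frac{21397}{Y} - \frac{34217}{-352} = - \frac{21397}{9262} - \frac{34217}{-352} = \left(-21397\right) \frac{1}{9262} - - \frac{34217}{352} = - \frac{21397}{9262} + \frac{34217}{352} = \frac{1278455}{13472}$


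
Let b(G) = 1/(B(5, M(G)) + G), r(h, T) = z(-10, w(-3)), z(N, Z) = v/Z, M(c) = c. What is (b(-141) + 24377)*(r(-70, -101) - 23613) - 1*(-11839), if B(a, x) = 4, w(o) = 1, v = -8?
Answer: -78884203465/137 ≈ -5.7580e+8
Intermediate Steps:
z(N, Z) = -8/Z
r(h, T) = -8 (r(h, T) = -8/1 = -8*1 = -8)
b(G) = 1/(4 + G)
(b(-141) + 24377)*(r(-70, -101) - 23613) - 1*(-11839) = (1/(4 - 141) + 24377)*(-8 - 23613) - 1*(-11839) = (1/(-137) + 24377)*(-23621) + 11839 = (-1/137 + 24377)*(-23621) + 11839 = (3339648/137)*(-23621) + 11839 = -78885825408/137 + 11839 = -78884203465/137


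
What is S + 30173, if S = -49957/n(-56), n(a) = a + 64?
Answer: 191427/8 ≈ 23928.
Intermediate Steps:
n(a) = 64 + a
S = -49957/8 (S = -49957/(64 - 56) = -49957/8 ≈ -6244.6)
S + 30173 = -49957/8 + 30173 = 191427/8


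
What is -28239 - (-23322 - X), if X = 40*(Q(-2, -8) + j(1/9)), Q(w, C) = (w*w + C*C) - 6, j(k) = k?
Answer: -21893/9 ≈ -2432.6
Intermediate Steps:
Q(w, C) = -6 + C² + w² (Q(w, C) = (w² + C²) - 6 = (C² + w²) - 6 = -6 + C² + w²)
X = 22360/9 (X = 40*((-6 + (-8)² + (-2)²) + 1/9) = 40*((-6 + 64 + 4) + ⅑) = 40*(62 + ⅑) = 40*(559/9) = 22360/9 ≈ 2484.4)
-28239 - (-23322 - X) = -28239 - (-23322 - 1*22360/9) = -28239 - (-23322 - 22360/9) = -28239 - 1*(-232258/9) = -28239 + 232258/9 = -21893/9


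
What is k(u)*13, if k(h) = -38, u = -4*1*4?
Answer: -494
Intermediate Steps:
u = -16 (u = -4*4 = -16)
k(u)*13 = -38*13 = -494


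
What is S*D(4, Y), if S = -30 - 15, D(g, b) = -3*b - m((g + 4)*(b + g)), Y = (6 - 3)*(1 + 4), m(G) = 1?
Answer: 2070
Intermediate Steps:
Y = 15 (Y = 3*5 = 15)
D(g, b) = -1 - 3*b (D(g, b) = -3*b - 1*1 = -3*b - 1 = -1 - 3*b)
S = -45
S*D(4, Y) = -45*(-1 - 3*15) = -45*(-1 - 45) = -45*(-46) = 2070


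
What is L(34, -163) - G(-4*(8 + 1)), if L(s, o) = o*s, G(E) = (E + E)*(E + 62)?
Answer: -3670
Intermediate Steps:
G(E) = 2*E*(62 + E) (G(E) = (2*E)*(62 + E) = 2*E*(62 + E))
L(34, -163) - G(-4*(8 + 1)) = -163*34 - 2*(-4*(8 + 1))*(62 - 4*(8 + 1)) = -5542 - 2*(-4*9)*(62 - 4*9) = -5542 - 2*(-36)*(62 - 36) = -5542 - 2*(-36)*26 = -5542 - 1*(-1872) = -5542 + 1872 = -3670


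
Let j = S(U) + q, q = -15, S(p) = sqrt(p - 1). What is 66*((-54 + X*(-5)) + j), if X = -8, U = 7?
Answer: -1914 + 66*sqrt(6) ≈ -1752.3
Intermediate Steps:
S(p) = sqrt(-1 + p)
j = -15 + sqrt(6) (j = sqrt(-1 + 7) - 15 = sqrt(6) - 15 = -15 + sqrt(6) ≈ -12.551)
66*((-54 + X*(-5)) + j) = 66*((-54 - 8*(-5)) + (-15 + sqrt(6))) = 66*((-54 + 40) + (-15 + sqrt(6))) = 66*(-14 + (-15 + sqrt(6))) = 66*(-29 + sqrt(6)) = -1914 + 66*sqrt(6)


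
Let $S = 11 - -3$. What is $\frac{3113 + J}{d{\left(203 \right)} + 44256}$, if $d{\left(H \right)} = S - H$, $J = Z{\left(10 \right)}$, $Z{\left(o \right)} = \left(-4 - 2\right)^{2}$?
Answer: $\frac{3149}{44067} \approx 0.071459$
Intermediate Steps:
$S = 14$ ($S = 11 + 3 = 14$)
$Z{\left(o \right)} = 36$ ($Z{\left(o \right)} = \left(-6\right)^{2} = 36$)
$J = 36$
$d{\left(H \right)} = 14 - H$
$\frac{3113 + J}{d{\left(203 \right)} + 44256} = \frac{3113 + 36}{\left(14 - 203\right) + 44256} = \frac{3149}{\left(14 - 203\right) + 44256} = \frac{3149}{-189 + 44256} = \frac{3149}{44067}$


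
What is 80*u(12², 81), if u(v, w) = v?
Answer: 11520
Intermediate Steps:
80*u(12², 81) = 80*12² = 80*144 = 11520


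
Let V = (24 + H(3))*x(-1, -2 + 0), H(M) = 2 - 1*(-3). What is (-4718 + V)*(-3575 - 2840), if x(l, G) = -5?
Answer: 31196145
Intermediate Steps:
H(M) = 5 (H(M) = 2 + 3 = 5)
V = -145 (V = (24 + 5)*(-5) = 29*(-5) = -145)
(-4718 + V)*(-3575 - 2840) = (-4718 - 145)*(-3575 - 2840) = -4863*(-6415) = 31196145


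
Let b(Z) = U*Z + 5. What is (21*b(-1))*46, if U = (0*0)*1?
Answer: 4830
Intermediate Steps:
U = 0 (U = 0*1 = 0)
b(Z) = 5 (b(Z) = 0*Z + 5 = 0 + 5 = 5)
(21*b(-1))*46 = (21*5)*46 = 105*46 = 4830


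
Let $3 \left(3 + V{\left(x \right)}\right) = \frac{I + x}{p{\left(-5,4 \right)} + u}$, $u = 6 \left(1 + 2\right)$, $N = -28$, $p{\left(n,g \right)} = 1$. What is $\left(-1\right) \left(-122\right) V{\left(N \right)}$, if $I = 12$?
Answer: $- \frac{22814}{57} \approx -400.25$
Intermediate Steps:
$u = 18$ ($u = 6 \cdot 3 = 18$)
$V{\left(x \right)} = - \frac{53}{19} + \frac{x}{57}$ ($V{\left(x \right)} = -3 + \frac{\left(12 + x\right) \frac{1}{1 + 18}}{3} = -3 + \frac{\left(12 + x\right) \frac{1}{19}}{3} = -3 + \frac{\frac{12}{19} + \frac{x}{19}}{3} = -3 + \left(\frac{4}{19} + \frac{x}{57}\right) = - \frac{53}{19} + \frac{x}{57}$)
$\left(-1\right) \left(-122\right) V{\left(N \right)} = \left(-1\right) \left(-122\right) \left(- \frac{53}{19} + \frac{1}{57} \left(-28\right)\right) = 122 \left(- \frac{53}{19} - \frac{28}{57}\right) = 122 \left(- \frac{187}{57}\right) = - \frac{22814}{57}$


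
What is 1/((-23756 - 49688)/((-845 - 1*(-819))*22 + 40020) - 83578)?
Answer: -9862/824264597 ≈ -1.1965e-5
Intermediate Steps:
1/((-23756 - 49688)/((-845 - 1*(-819))*22 + 40020) - 83578) = 1/(-73444/((-845 + 819)*22 + 40020) - 83578) = 1/(-73444/(-26*22 + 40020) - 83578) = 1/(-73444/(-572 + 40020) - 83578) = 1/(-73444/39448 - 83578) = 1/(-73444*1/39448 - 83578) = 1/(-18361/9862 - 83578) = 1/(-824264597/9862) = -9862/824264597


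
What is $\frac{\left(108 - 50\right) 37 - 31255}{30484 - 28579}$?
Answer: $- \frac{9703}{635} \approx -15.28$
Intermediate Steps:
$\frac{\left(108 - 50\right) 37 - 31255}{30484 - 28579} = \frac{58 \cdot 37 - 31255}{1905} = \left(2146 - 31255\right) \frac{1}{1905} = \left(-29109\right) \frac{1}{1905} = - \frac{9703}{635}$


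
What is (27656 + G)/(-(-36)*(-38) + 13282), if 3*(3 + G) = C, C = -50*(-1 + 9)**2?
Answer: 79759/35742 ≈ 2.2315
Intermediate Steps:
C = -3200 (C = -50*8**2 = -50*64 = -3200)
G = -3209/3 (G = -3 + (1/3)*(-3200) = -3 - 3200/3 = -3209/3 ≈ -1069.7)
(27656 + G)/(-(-36)*(-38) + 13282) = (27656 - 3209/3)/(-(-36)*(-38) + 13282) = 79759/(3*(-4*342 + 13282)) = 79759/(3*(-1368 + 13282)) = (79759/3)/11914 = (79759/3)*(1/11914) = 79759/35742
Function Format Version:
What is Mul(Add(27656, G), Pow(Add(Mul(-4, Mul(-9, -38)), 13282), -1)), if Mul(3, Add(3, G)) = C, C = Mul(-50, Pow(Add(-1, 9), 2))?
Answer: Rational(79759, 35742) ≈ 2.2315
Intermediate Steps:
C = -3200 (C = Mul(-50, Pow(8, 2)) = Mul(-50, 64) = -3200)
G = Rational(-3209, 3) (G = Add(-3, Mul(Rational(1, 3), -3200)) = Add(-3, Rational(-3200, 3)) = Rational(-3209, 3) ≈ -1069.7)
Mul(Add(27656, G), Pow(Add(Mul(-4, Mul(-9, -38)), 13282), -1)) = Mul(Add(27656, Rational(-3209, 3)), Pow(Add(Mul(-4, Mul(-9, -38)), 13282), -1)) = Mul(Rational(79759, 3), Pow(Add(Mul(-4, 342), 13282), -1)) = Mul(Rational(79759, 3), Pow(Add(-1368, 13282), -1)) = Mul(Rational(79759, 3), Pow(11914, -1)) = Mul(Rational(79759, 3), Rational(1, 11914)) = Rational(79759, 35742)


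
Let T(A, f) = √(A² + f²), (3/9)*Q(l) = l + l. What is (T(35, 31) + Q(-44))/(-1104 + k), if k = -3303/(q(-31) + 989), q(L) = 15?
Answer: 88352/370573 - 1004*√2186/1111719 ≈ 0.19620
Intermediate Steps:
Q(l) = 6*l (Q(l) = 3*(l + l) = 3*(2*l) = 6*l)
k = -3303/1004 (k = -3303/(15 + 989) = -3303/1004 ≈ -3.2898)
(T(35, 31) + Q(-44))/(-1104 + k) = (√(35² + 31²) + 6*(-44))/(-1104 - 3303/1004) = (√(1225 + 961) - 264)/(-1111719/1004) = (√2186 - 264)*(-1004/1111719) = (-264 + √2186)*(-1004/1111719) = 88352/370573 - 1004*√2186/1111719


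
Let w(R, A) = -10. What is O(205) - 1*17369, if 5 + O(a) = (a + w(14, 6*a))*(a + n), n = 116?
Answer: 45221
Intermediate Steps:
O(a) = -5 + (-10 + a)*(116 + a) (O(a) = -5 + (a - 10)*(a + 116) = -5 + (-10 + a)*(116 + a))
O(205) - 1*17369 = (-1165 + 205² + 106*205) - 1*17369 = (-1165 + 42025 + 21730) - 17369 = 62590 - 17369 = 45221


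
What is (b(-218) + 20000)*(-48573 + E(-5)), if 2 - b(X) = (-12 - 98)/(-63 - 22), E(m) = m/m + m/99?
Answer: -1634992923596/1683 ≈ -9.7147e+8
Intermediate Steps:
E(m) = 1 + m/99 (E(m) = 1 + m*(1/99) = 1 + m/99)
b(X) = 12/17 (b(X) = 2 - (-12 - 98)/(-63 - 22) = 2 - (-110)/(-85) = 2 - (-110)*(-1)/85 = 2 - 1*22/17 = 2 - 22/17 = 12/17)
(b(-218) + 20000)*(-48573 + E(-5)) = (12/17 + 20000)*(-48573 + (1 + (1/99)*(-5))) = 340012*(-48573 + (1 - 5/99))/17 = 340012*(-48573 + 94/99)/17 = (340012/17)*(-4808633/99) = -1634992923596/1683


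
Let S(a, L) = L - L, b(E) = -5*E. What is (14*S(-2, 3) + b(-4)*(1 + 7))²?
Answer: 25600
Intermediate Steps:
S(a, L) = 0
(14*S(-2, 3) + b(-4)*(1 + 7))² = (14*0 + (-5*(-4))*(1 + 7))² = (0 + 20*8)² = (0 + 160)² = 160² = 25600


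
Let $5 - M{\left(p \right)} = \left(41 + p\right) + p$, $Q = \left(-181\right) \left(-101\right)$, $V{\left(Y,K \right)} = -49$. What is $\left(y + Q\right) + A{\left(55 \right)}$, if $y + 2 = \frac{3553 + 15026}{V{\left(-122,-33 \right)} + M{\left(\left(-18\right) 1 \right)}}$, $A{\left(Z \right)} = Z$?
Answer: $\frac{879787}{49} \approx 17955.0$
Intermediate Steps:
$Q = 18281$
$M{\left(p \right)} = -36 - 2 p$ ($M{\left(p \right)} = 5 - \left(\left(41 + p\right) + p\right) = 5 - \left(41 + 2 p\right) = -36 - 2 p$)
$y = - \frac{18677}{49}$ ($y = -2 + \frac{3553 + 15026}{-49 - \left(36 + 2 \left(\left(-18\right) 1\right)\right)} = -2 + \frac{18579}{-49 - 0} = -2 + \frac{18579}{-49 + \left(-36 + 36\right)} = -2 + \frac{18579}{-49 + 0} = -2 + \frac{18579}{-49} = -2 + 18579 \left(- \frac{1}{49}\right) = -2 - \frac{18579}{49} = - \frac{18677}{49} \approx -381.16$)
$\left(y + Q\right) + A{\left(55 \right)} = \left(- \frac{18677}{49} + 18281\right) + 55 = \frac{877092}{49} + 55 = \frac{879787}{49}$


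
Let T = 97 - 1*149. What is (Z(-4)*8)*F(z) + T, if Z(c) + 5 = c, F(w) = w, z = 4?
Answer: -340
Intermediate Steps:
T = -52 (T = 97 - 149 = -52)
Z(c) = -5 + c
(Z(-4)*8)*F(z) + T = ((-5 - 4)*8)*4 - 52 = -9*8*4 - 52 = -72*4 - 52 = -288 - 52 = -340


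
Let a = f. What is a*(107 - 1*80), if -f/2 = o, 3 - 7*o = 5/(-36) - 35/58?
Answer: -11721/406 ≈ -28.869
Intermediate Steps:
o = 3907/7308 (o = 3/7 - (5/(-36) - 35/58)/7 = 3/7 - (5*(-1/36) - 35*1/58)/7 = 3/7 - (-5/36 - 35/58)/7 = 3/7 - ⅐*(-775/1044) = 3/7 + 775/7308 = 3907/7308 ≈ 0.53462)
f = -3907/3654 (f = -2*3907/7308 = -3907/3654 ≈ -1.0692)
a = -3907/3654 ≈ -1.0692
a*(107 - 1*80) = -3907*(107 - 1*80)/3654 = -3907*(107 - 80)/3654 = -3907/3654*27 = -11721/406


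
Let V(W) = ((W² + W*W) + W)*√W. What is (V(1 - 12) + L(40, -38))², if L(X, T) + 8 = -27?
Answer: -585746 - 16170*I*√11 ≈ -5.8575e+5 - 53630.0*I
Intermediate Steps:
L(X, T) = -35 (L(X, T) = -8 - 27 = -35)
V(W) = √W*(W + 2*W²) (V(W) = ((W² + W²) + W)*√W = (2*W² + W)*√W = (W + 2*W²)*√W = √W*(W + 2*W²))
(V(1 - 12) + L(40, -38))² = ((1 - 12)^(3/2)*(1 + 2*(1 - 12)) - 35)² = ((-11)^(3/2)*(1 + 2*(-11)) - 35)² = ((-11*I*√11)*(1 - 22) - 35)² = (-11*I*√11*(-21) - 35)² = (231*I*√11 - 35)² = (-35 + 231*I*√11)²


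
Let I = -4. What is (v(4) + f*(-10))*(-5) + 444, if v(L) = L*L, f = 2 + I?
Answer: 264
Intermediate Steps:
f = -2 (f = 2 - 4 = -2)
v(L) = L²
(v(4) + f*(-10))*(-5) + 444 = (4² - 2*(-10))*(-5) + 444 = (16 + 20)*(-5) + 444 = 36*(-5) + 444 = -180 + 444 = 264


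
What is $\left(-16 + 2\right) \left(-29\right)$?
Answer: $406$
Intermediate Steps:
$\left(-16 + 2\right) \left(-29\right) = \left(-14\right) \left(-29\right) = 406$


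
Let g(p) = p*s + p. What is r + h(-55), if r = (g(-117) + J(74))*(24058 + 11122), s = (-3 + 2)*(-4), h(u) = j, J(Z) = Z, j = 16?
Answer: -17976964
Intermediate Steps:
h(u) = 16
s = 4 (s = -1*(-4) = 4)
g(p) = 5*p (g(p) = p*4 + p = 4*p + p = 5*p)
r = -17976980 (r = (5*(-117) + 74)*(24058 + 11122) = (-585 + 74)*35180 = -511*35180 = -17976980)
r + h(-55) = -17976980 + 16 = -17976964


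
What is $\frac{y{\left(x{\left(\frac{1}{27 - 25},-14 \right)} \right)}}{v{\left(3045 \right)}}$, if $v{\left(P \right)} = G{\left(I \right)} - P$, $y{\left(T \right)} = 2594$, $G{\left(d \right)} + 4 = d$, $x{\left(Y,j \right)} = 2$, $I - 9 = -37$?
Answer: $- \frac{2594}{3077} \approx -0.84303$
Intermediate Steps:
$I = -28$ ($I = 9 - 37 = -28$)
$G{\left(d \right)} = -4 + d$
$v{\left(P \right)} = -32 - P$ ($v{\left(P \right)} = \left(-4 - 28\right) - P = -32 - P$)
$\frac{y{\left(x{\left(\frac{1}{27 - 25},-14 \right)} \right)}}{v{\left(3045 \right)}} = \frac{2594}{-32 - 3045} = \frac{2594}{-3077} = 2594 \left(- \frac{1}{3077}\right) = - \frac{2594}{3077}$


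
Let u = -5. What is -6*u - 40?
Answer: -10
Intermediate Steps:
-6*u - 40 = -6*(-5) - 40 = 30 - 40 = -10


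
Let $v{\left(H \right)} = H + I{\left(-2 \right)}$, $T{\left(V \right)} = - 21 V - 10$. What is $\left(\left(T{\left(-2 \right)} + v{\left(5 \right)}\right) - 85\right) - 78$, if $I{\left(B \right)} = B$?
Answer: $-128$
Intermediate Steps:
$T{\left(V \right)} = -10 - 21 V$
$v{\left(H \right)} = -2 + H$ ($v{\left(H \right)} = H - 2 = -2 + H$)
$\left(\left(T{\left(-2 \right)} + v{\left(5 \right)}\right) - 85\right) - 78 = \left(\left(\left(-10 - -42\right) + \left(-2 + 5\right)\right) - 85\right) - 78 = \left(\left(\left(-10 + 42\right) + 3\right) - 85\right) - 78 = \left(\left(32 + 3\right) - 85\right) - 78 = \left(35 - 85\right) - 78 = -50 - 78 = -128$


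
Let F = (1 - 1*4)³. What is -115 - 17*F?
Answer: 344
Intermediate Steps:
F = -27 (F = (1 - 4)³ = (-3)³ = -27)
-115 - 17*F = -115 - 17*(-27) = -115 + 459 = 344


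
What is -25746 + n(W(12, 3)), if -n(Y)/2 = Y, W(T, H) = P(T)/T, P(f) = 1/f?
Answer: -1853713/72 ≈ -25746.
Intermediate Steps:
W(T, H) = T⁻² (W(T, H) = 1/(T*T) = T⁻²)
n(Y) = -2*Y
-25746 + n(W(12, 3)) = -25746 - 2/12² = -25746 - 2*1/144 = -25746 - 1/72 = -1853713/72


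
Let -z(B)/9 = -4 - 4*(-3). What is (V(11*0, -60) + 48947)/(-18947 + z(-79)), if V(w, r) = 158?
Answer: -7015/2717 ≈ -2.5819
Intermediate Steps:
z(B) = -72 (z(B) = -9*(-4 - 4*(-3)) = -9*(-4 + 12) = -9*8 = -72)
(V(11*0, -60) + 48947)/(-18947 + z(-79)) = (158 + 48947)/(-18947 - 72) = 49105/(-19019) = 49105*(-1/19019) = -7015/2717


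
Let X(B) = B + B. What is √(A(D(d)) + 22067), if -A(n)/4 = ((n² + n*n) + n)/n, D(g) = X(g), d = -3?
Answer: √22111 ≈ 148.70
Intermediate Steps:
X(B) = 2*B
D(g) = 2*g
A(n) = -4*(n + 2*n²)/n (A(n) = -4*((n² + n*n) + n)/n = -4*((n² + n²) + n)/n = -4*(2*n² + n)/n = -4*(n + 2*n²)/n)
√(A(D(d)) + 22067) = √((-4 - 16*(-3)) + 22067) = √((-4 - 8*(-6)) + 22067) = √((-4 + 48) + 22067) = √(44 + 22067) = √22111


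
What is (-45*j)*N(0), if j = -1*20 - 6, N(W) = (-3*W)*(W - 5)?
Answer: 0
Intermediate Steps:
N(W) = -3*W*(-5 + W) (N(W) = (-3*W)*(-5 + W) = -3*W*(-5 + W))
j = -26 (j = -20 - 6 = -26)
(-45*j)*N(0) = (-45*(-26))*(3*0*(5 - 1*0)) = 1170*(3*0*(5 + 0)) = 1170*(3*0*5) = 1170*0 = 0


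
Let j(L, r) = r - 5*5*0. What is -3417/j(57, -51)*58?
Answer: 3886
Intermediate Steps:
j(L, r) = r (j(L, r) = r - 25*0 = r + 0 = r)
-3417/j(57, -51)*58 = -3417/(-51)*58 = -3417*(-1/51)*58 = 67*58 = 3886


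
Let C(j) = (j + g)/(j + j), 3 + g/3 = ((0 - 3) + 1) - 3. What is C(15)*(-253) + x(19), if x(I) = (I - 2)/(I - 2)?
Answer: 769/10 ≈ 76.900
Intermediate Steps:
x(I) = 1 (x(I) = (-2 + I)/(-2 + I) = 1)
g = -24 (g = -9 + 3*(((0 - 3) + 1) - 3) = -9 + 3*((-3 + 1) - 3) = -9 + 3*(-2 - 3) = -9 + 3*(-5) = -9 - 15 = -24)
C(j) = (-24 + j)/(2*j) (C(j) = (j - 24)/(j + j) = (-24 + j)/((2*j)) = (-24 + j)*(1/(2*j)) = (-24 + j)/(2*j))
C(15)*(-253) + x(19) = ((½)*(-24 + 15)/15)*(-253) + 1 = ((½)*(1/15)*(-9))*(-253) + 1 = -3/10*(-253) + 1 = 759/10 + 1 = 769/10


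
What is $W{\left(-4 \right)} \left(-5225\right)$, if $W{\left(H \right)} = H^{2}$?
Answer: $-83600$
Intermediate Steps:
$W{\left(-4 \right)} \left(-5225\right) = \left(-4\right)^{2} \left(-5225\right) = 16 \left(-5225\right) = -83600$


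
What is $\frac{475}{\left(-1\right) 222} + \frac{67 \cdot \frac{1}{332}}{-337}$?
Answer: $- \frac{26579887}{12419124} \approx -2.1402$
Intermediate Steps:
$\frac{475}{\left(-1\right) 222} + \frac{67 \cdot \frac{1}{332}}{-337} = \frac{475}{-222} + 67 \cdot \frac{1}{332} \left(- \frac{1}{337}\right) = 475 \left(- \frac{1}{222}\right) + \frac{67}{332} \left(- \frac{1}{337}\right) = - \frac{475}{222} - \frac{67}{111884} = - \frac{26579887}{12419124}$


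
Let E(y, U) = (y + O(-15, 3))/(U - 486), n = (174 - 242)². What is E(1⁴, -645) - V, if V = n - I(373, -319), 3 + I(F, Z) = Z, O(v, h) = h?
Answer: -5593930/1131 ≈ -4946.0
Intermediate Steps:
n = 4624 (n = (-68)² = 4624)
I(F, Z) = -3 + Z
V = 4946 (V = 4624 - (-3 - 319) = 4624 - 1*(-322) = 4624 + 322 = 4946)
E(y, U) = (3 + y)/(-486 + U) (E(y, U) = (y + 3)/(U - 486) = (3 + y)/(-486 + U))
E(1⁴, -645) - V = (3 + 1⁴)/(-486 - 645) - 1*4946 = (3 + 1)/(-1131) - 4946 = -1/1131*4 - 4946 = -4/1131 - 4946 = -5593930/1131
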